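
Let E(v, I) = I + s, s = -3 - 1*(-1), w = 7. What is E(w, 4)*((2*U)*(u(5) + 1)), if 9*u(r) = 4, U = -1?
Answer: -52/9 ≈ -5.7778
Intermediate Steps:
u(r) = 4/9 (u(r) = (1/9)*4 = 4/9)
s = -2 (s = -3 + 1 = -2)
E(v, I) = -2 + I (E(v, I) = I - 2 = -2 + I)
E(w, 4)*((2*U)*(u(5) + 1)) = (-2 + 4)*((2*(-1))*(4/9 + 1)) = 2*(-2*13/9) = 2*(-26/9) = -52/9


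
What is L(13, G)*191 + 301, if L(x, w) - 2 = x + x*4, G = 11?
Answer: 13098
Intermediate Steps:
L(x, w) = 2 + 5*x (L(x, w) = 2 + (x + x*4) = 2 + (x + 4*x) = 2 + 5*x)
L(13, G)*191 + 301 = (2 + 5*13)*191 + 301 = (2 + 65)*191 + 301 = 67*191 + 301 = 12797 + 301 = 13098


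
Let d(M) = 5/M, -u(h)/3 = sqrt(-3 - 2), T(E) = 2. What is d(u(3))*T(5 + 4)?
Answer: 2*I*sqrt(5)/3 ≈ 1.4907*I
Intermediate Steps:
u(h) = -3*I*sqrt(5) (u(h) = -3*sqrt(-3 - 2) = -3*I*sqrt(5))
d(u(3))*T(5 + 4) = (5/((-3*I*sqrt(5))))*2 = (5*(I*sqrt(5)/15))*2 = (I*sqrt(5)/3)*2 = 2*I*sqrt(5)/3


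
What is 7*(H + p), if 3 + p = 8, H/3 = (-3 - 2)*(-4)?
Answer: 455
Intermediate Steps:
H = 60 (H = 3*((-3 - 2)*(-4)) = 3*(-5*(-4)) = 3*20 = 60)
p = 5 (p = -3 + 8 = 5)
7*(H + p) = 7*(60 + 5) = 7*65 = 455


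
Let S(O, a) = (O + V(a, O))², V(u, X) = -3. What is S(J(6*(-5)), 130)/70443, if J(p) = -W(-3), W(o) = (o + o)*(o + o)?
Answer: 169/7827 ≈ 0.021592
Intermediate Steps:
W(o) = 4*o² (W(o) = (2*o)*(2*o) = 4*o²)
J(p) = -36 (J(p) = -4*(-3)² = -4*9 = -1*36 = -36)
S(O, a) = (-3 + O)² (S(O, a) = (O - 3)² = (-3 + O)²)
S(J(6*(-5)), 130)/70443 = (-3 - 36)²/70443 = (-39)²*(1/70443) = 1521*(1/70443) = 169/7827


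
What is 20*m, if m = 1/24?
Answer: ⅚ ≈ 0.83333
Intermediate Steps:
m = 1/24 ≈ 0.041667
20*m = 20*(1/24) = ⅚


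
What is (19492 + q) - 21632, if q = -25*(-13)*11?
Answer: 1435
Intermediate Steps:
q = 3575 (q = 325*11 = 3575)
(19492 + q) - 21632 = (19492 + 3575) - 21632 = 23067 - 21632 = 1435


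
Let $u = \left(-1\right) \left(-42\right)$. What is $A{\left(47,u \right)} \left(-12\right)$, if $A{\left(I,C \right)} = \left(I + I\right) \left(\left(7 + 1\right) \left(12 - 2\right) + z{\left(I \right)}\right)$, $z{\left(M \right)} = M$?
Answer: $-143256$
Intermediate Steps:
$u = 42$
$A{\left(I,C \right)} = 2 I \left(80 + I\right)$ ($A{\left(I,C \right)} = \left(I + I\right) \left(\left(7 + 1\right) \left(12 - 2\right) + I\right) = 2 I \left(8 \cdot 10 + I\right) = 2 I \left(80 + I\right)$)
$A{\left(47,u \right)} \left(-12\right) = 2 \cdot 47 \left(80 + 47\right) \left(-12\right) = 2 \cdot 47 \cdot 127 \left(-12\right) = 11938 \left(-12\right) = -143256$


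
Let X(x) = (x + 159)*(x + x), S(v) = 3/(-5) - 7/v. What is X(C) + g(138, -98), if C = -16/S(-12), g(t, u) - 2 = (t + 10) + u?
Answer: 2148532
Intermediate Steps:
S(v) = -⅗ - 7/v (S(v) = 3*(-⅕) - 7/v = -⅗ - 7/v)
g(t, u) = 12 + t + u (g(t, u) = 2 + ((t + 10) + u) = 2 + ((10 + t) + u) = 2 + (10 + t + u) = 12 + t + u)
C = 960 (C = -16/(-⅗ - 7/(-12)) = -16/(-⅗ - 7*(-1/12)) = -16/(-⅗ + 7/12) = -16/(-1/60) = -16*(-60) = 960)
X(x) = 2*x*(159 + x) (X(x) = (159 + x)*(2*x) = 2*x*(159 + x))
X(C) + g(138, -98) = 2*960*(159 + 960) + (12 + 138 - 98) = 2*960*1119 + 52 = 2148480 + 52 = 2148532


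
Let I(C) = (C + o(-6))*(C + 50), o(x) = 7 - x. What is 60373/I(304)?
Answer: 60373/112218 ≈ 0.53800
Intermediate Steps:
I(C) = (13 + C)*(50 + C) (I(C) = (C + (7 - 1*(-6)))*(C + 50) = (C + (7 + 6))*(50 + C) = (C + 13)*(50 + C) = (13 + C)*(50 + C))
60373/I(304) = 60373/(650 + 304**2 + 63*304) = 60373/(650 + 92416 + 19152) = 60373/112218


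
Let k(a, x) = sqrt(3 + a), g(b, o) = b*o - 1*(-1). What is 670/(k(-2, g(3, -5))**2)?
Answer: 670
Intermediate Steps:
g(b, o) = 1 + b*o (g(b, o) = b*o + 1 = 1 + b*o)
670/(k(-2, g(3, -5))**2) = 670/((sqrt(3 - 2))**2) = 670/((sqrt(1))**2) = 670/(1**2) = 670/1 = 670*1 = 670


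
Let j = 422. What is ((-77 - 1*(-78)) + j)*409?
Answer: 173007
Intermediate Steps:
((-77 - 1*(-78)) + j)*409 = ((-77 - 1*(-78)) + 422)*409 = ((-77 + 78) + 422)*409 = (1 + 422)*409 = 423*409 = 173007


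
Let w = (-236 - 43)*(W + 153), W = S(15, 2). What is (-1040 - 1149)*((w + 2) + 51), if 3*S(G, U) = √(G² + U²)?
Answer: 93325826 + 203577*√229 ≈ 9.6407e+7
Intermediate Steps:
S(G, U) = √(G² + U²)/3
W = √229/3 (W = √(15² + 2²)/3 = √(225 + 4)/3 = √229/3 ≈ 5.0443)
w = -42687 - 93*√229 (w = (-236 - 43)*(√229/3 + 153) = -279*(153 + √229/3) = -42687 - 93*√229 ≈ -44094.)
(-1040 - 1149)*((w + 2) + 51) = (-1040 - 1149)*(((-42687 - 93*√229) + 2) + 51) = -2189*((-42685 - 93*√229) + 51) = -2189*(-42634 - 93*√229) = 93325826 + 203577*√229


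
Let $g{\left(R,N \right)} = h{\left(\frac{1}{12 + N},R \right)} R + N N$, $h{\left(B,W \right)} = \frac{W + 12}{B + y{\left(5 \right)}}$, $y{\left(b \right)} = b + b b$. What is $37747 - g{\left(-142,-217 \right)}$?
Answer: $- \frac{4709866}{473} \approx -9957.4$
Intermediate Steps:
$y{\left(b \right)} = b + b^{2}$
$h{\left(B,W \right)} = \frac{12 + W}{30 + B}$ ($h{\left(B,W \right)} = \frac{W + 12}{B + 5 \left(1 + 5\right)} = \frac{12 + W}{B + 5 \cdot 6} = \frac{12 + W}{B + 30} = \frac{12 + W}{30 + B}$)
$g{\left(R,N \right)} = N^{2} + \frac{R \left(12 + R\right)}{30 + \frac{1}{12 + N}}$ ($g{\left(R,N \right)} = \frac{12 + R}{30 + \frac{1}{12 + N}} R + N N = \frac{R \left(12 + R\right)}{30 + \frac{1}{12 + N}} + N^{2} = N^{2} + \frac{R \left(12 + R\right)}{30 + \frac{1}{12 + N}}$)
$37747 - g{\left(-142,-217 \right)} = 37747 - \frac{\left(-217\right)^{2} \left(361 + 30 \left(-217\right)\right) - 142 \left(12 - 217\right) \left(12 - 142\right)}{361 + 30 \left(-217\right)} = 37747 - \frac{47089 \left(361 - 6510\right) - \left(-29110\right) \left(-130\right)}{361 - 6510} = 37747 - \frac{47089 \left(-6149\right) - 3784300}{-6149} = 37747 - - \frac{-289550261 - 3784300}{6149} = 37747 - \left(- \frac{1}{6149}\right) \left(-293334561\right) = 37747 - \frac{22564197}{473} = - \frac{4709866}{473}$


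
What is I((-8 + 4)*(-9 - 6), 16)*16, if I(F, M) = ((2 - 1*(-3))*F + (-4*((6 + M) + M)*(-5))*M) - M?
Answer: 199104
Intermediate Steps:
I(F, M) = -M + 5*F + M*(120 + 40*M) (I(F, M) = ((2 + 3)*F + (-4*(6 + 2*M)*(-5))*M) - M = (5*F + ((-24 - 8*M)*(-5))*M) - M = (5*F + (120 + 40*M)*M) - M = (5*F + M*(120 + 40*M)) - M = -M + 5*F + M*(120 + 40*M))
I((-8 + 4)*(-9 - 6), 16)*16 = (5*((-8 + 4)*(-9 - 6)) + 40*16**2 + 119*16)*16 = (5*(-4*(-15)) + 40*256 + 1904)*16 = (5*60 + 10240 + 1904)*16 = (300 + 10240 + 1904)*16 = 12444*16 = 199104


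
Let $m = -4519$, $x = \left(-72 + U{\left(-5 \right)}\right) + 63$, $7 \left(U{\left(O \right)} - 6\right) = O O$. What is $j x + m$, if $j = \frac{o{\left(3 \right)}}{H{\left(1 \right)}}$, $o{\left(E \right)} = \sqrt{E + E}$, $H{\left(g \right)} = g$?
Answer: $-4519 + \frac{4 \sqrt{6}}{7} \approx -4517.6$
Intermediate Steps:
$U{\left(O \right)} = 6 + \frac{O^{2}}{7}$ ($U{\left(O \right)} = 6 + \frac{O O}{7} = 6 + \frac{O^{2}}{7}$)
$o{\left(E \right)} = \sqrt{2} \sqrt{E}$ ($o{\left(E \right)} = \sqrt{2 E} = \sqrt{2} \sqrt{E}$)
$x = \frac{4}{7}$ ($x = \left(-72 + \left(6 + \frac{\left(-5\right)^{2}}{7}\right)\right) + 63 = \left(-72 + \left(6 + \frac{1}{7} \cdot 25\right)\right) + 63 = \left(-72 + \left(6 + \frac{25}{7}\right)\right) + 63 = \left(-72 + \frac{67}{7}\right) + 63 = - \frac{437}{7} + 63 = \frac{4}{7} \approx 0.57143$)
$j = \sqrt{6}$ ($j = \frac{\sqrt{2} \sqrt{3}}{1} = \sqrt{6} \cdot 1 = \sqrt{6} \approx 2.4495$)
$j x + m = \sqrt{6} \cdot \frac{4}{7} - 4519 = \frac{4 \sqrt{6}}{7} - 4519 = -4519 + \frac{4 \sqrt{6}}{7}$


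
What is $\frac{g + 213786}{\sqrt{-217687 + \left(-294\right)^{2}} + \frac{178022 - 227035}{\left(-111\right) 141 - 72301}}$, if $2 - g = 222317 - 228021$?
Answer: $\frac{137586770496}{147637289549} - \frac{246894326784 i \sqrt{131251}}{147637289549} \approx 0.93192 - 605.85 i$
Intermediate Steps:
$g = 5706$ ($g = 2 - \left(222317 - 228021\right) = 2 - -5704 = 2 + 5704 = 5706$)
$\frac{g + 213786}{\sqrt{-217687 + \left(-294\right)^{2}} + \frac{178022 - 227035}{\left(-111\right) 141 - 72301}} = \frac{5706 + 213786}{\sqrt{-217687 + \left(-294\right)^{2}} + \frac{178022 - 227035}{\left(-111\right) 141 - 72301}} = \frac{219492}{\sqrt{-217687 + 86436} - \frac{49013}{-15651 - 72301}} = \frac{219492}{\sqrt{-131251} - \frac{49013}{-87952}} = \frac{219492}{i \sqrt{131251} - - \frac{2131}{3824}} = \frac{219492}{i \sqrt{131251} + \frac{2131}{3824}} = \frac{219492}{\frac{2131}{3824} + i \sqrt{131251}}$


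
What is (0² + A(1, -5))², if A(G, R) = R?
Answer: 25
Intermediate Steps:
(0² + A(1, -5))² = (0² - 5)² = (0 - 5)² = (-5)² = 25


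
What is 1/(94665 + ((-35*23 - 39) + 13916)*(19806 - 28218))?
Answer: -1/109866999 ≈ -9.1019e-9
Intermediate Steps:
1/(94665 + ((-35*23 - 39) + 13916)*(19806 - 28218)) = 1/(94665 + ((-805 - 39) + 13916)*(-8412)) = 1/(94665 + (-844 + 13916)*(-8412)) = 1/(94665 + 13072*(-8412)) = 1/(94665 - 109961664) = 1/(-109866999) = -1/109866999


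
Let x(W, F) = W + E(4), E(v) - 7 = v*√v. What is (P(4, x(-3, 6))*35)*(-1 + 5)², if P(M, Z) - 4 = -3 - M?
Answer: -1680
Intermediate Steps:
E(v) = 7 + v^(3/2) (E(v) = 7 + v*√v = 7 + v^(3/2))
x(W, F) = 15 + W (x(W, F) = W + (7 + 4^(3/2)) = W + (7 + 8) = W + 15 = 15 + W)
P(M, Z) = 1 - M (P(M, Z) = 4 + (-3 - M) = 1 - M)
(P(4, x(-3, 6))*35)*(-1 + 5)² = ((1 - 1*4)*35)*(-1 + 5)² = ((1 - 4)*35)*4² = -3*35*16 = -105*16 = -1680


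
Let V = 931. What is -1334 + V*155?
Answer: 142971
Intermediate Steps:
-1334 + V*155 = -1334 + 931*155 = -1334 + 144305 = 142971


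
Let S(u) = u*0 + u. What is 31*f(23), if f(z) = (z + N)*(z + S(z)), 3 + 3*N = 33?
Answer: 47058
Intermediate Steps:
N = 10 (N = -1 + (⅓)*33 = -1 + 11 = 10)
S(u) = u (S(u) = 0 + u = u)
f(z) = 2*z*(10 + z) (f(z) = (z + 10)*(z + z) = (10 + z)*(2*z) = 2*z*(10 + z))
31*f(23) = 31*(2*23*(10 + 23)) = 31*(2*23*33) = 31*1518 = 47058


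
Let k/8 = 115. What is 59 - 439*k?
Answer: -403821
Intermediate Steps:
k = 920 (k = 8*115 = 920)
59 - 439*k = 59 - 439*920 = 59 - 403880 = -403821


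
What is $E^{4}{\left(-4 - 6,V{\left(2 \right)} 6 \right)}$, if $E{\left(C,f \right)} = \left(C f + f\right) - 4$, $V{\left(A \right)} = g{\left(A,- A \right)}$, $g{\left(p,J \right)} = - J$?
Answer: $157351936$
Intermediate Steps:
$V{\left(A \right)} = A$ ($V{\left(A \right)} = - \left(-1\right) A = A$)
$E{\left(C,f \right)} = -4 + f + C f$ ($E{\left(C,f \right)} = \left(f + C f\right) - 4 = -4 + f + C f$)
$E^{4}{\left(-4 - 6,V{\left(2 \right)} 6 \right)} = \left(-4 + 2 \cdot 6 + \left(-4 - 6\right) 2 \cdot 6\right)^{4} = \left(-4 + 12 + \left(-4 - 6\right) 12\right)^{4} = \left(-4 + 12 - 120\right)^{4} = \left(-112\right)^{4} = 157351936$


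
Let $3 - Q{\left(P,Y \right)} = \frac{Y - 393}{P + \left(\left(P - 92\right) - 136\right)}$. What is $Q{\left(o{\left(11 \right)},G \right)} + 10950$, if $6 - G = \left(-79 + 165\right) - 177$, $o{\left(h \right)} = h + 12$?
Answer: $\frac{996575}{91} \approx 10951.0$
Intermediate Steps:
$o{\left(h \right)} = 12 + h$
$G = 97$ ($G = 6 - \left(\left(-79 + 165\right) - 177\right) = 6 - \left(86 - 177\right) = 6 - -91 = 6 + 91 = 97$)
$Q{\left(P,Y \right)} = 3 - \frac{-393 + Y}{-228 + 2 P}$ ($Q{\left(P,Y \right)} = 3 - \frac{Y - 393}{P + \left(\left(P - 92\right) - 136\right)} = 3 - \frac{-393 + Y}{P + \left(\left(-92 + P\right) - 136\right)} = 3 - \frac{-393 + Y}{P + \left(-228 + P\right)} = 3 - \frac{-393 + Y}{-228 + 2 P}$)
$Q{\left(o{\left(11 \right)},G \right)} + 10950 = \frac{-291 - 97 + 6 \left(12 + 11\right)}{2 \left(-114 + \left(12 + 11\right)\right)} + 10950 = \frac{-291 - 97 + 6 \cdot 23}{2 \left(-114 + 23\right)} + 10950 = \frac{-291 - 97 + 138}{2 \left(-91\right)} + 10950 = \frac{1}{2} \left(- \frac{1}{91}\right) \left(-250\right) + 10950 = \frac{125}{91} + 10950 = \frac{996575}{91}$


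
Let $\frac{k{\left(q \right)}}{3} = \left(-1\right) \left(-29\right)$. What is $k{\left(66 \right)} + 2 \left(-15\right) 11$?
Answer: $-243$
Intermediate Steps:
$k{\left(q \right)} = 87$ ($k{\left(q \right)} = 3 \left(\left(-1\right) \left(-29\right)\right) = 3 \cdot 29 = 87$)
$k{\left(66 \right)} + 2 \left(-15\right) 11 = 87 + 2 \left(-15\right) 11 = 87 - 330 = -243$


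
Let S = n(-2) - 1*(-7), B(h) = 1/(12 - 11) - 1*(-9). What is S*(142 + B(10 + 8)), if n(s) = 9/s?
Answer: 380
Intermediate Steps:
B(h) = 10 (B(h) = 1/1 + 9 = 1 + 9 = 10)
S = 5/2 (S = 9/(-2) - 1*(-7) = 9*(-½) + 7 = -9/2 + 7 = 5/2 ≈ 2.5000)
S*(142 + B(10 + 8)) = 5*(142 + 10)/2 = (5/2)*152 = 380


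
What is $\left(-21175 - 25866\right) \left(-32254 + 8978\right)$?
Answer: $1094926316$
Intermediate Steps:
$\left(-21175 - 25866\right) \left(-32254 + 8978\right) = \left(-47041\right) \left(-23276\right) = 1094926316$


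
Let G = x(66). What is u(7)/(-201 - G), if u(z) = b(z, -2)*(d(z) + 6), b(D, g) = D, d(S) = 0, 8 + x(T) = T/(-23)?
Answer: -966/4373 ≈ -0.22090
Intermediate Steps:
x(T) = -8 - T/23 (x(T) = -8 + T/(-23) = -8 + T*(-1/23) = -8 - T/23)
u(z) = 6*z (u(z) = z*(0 + 6) = z*6 = 6*z)
G = -250/23 (G = -8 - 1/23*66 = -8 - 66/23 = -250/23 ≈ -10.870)
u(7)/(-201 - G) = (6*7)/(-201 - 1*(-250/23)) = 42/(-201 + 250/23) = 42/(-4373/23) = 42*(-23/4373) = -966/4373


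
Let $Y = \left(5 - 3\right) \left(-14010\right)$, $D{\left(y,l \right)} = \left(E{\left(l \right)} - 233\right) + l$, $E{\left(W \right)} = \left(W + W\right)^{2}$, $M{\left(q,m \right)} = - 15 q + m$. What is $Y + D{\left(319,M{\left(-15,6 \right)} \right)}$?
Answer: $185422$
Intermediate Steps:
$M{\left(q,m \right)} = m - 15 q$
$E{\left(W \right)} = 4 W^{2}$ ($E{\left(W \right)} = \left(2 W\right)^{2} = 4 W^{2}$)
$D{\left(y,l \right)} = -233 + l + 4 l^{2}$ ($D{\left(y,l \right)} = \left(4 l^{2} - 233\right) + l = \left(-233 + 4 l^{2}\right) + l = -233 + l + 4 l^{2}$)
$Y = -28020$ ($Y = \left(5 - 3\right) \left(-14010\right) = 2 \left(-14010\right) = -28020$)
$Y + D{\left(319,M{\left(-15,6 \right)} \right)} = -28020 + \left(-233 + \left(6 - -225\right) + 4 \left(6 - -225\right)^{2}\right) = -28020 + \left(-233 + \left(6 + 225\right) + 4 \left(6 + 225\right)^{2}\right) = -28020 + \left(-233 + 231 + 4 \cdot 231^{2}\right) = -28020 + \left(-233 + 231 + 4 \cdot 53361\right) = -28020 + \left(-233 + 231 + 213444\right) = -28020 + 213442 = 185422$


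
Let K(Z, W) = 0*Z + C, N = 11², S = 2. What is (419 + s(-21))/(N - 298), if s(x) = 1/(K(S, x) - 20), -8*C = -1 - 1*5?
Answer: -10753/4543 ≈ -2.3669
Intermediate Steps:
C = ¾ (C = -(-1 - 1*5)/8 = -(-1 - 5)/8 = -⅛*(-6) = ¾ ≈ 0.75000)
N = 121
K(Z, W) = ¾ (K(Z, W) = 0*Z + ¾ = 0 + ¾ = ¾)
s(x) = -4/77 (s(x) = 1/(¾ - 20) = 1/(-77/4) = -4/77)
(419 + s(-21))/(N - 298) = (419 - 4/77)/(121 - 298) = (32259/77)/(-177) = (32259/77)*(-1/177) = -10753/4543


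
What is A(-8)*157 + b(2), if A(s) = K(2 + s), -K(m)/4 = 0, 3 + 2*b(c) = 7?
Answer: 2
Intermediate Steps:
b(c) = 2 (b(c) = -3/2 + (½)*7 = -3/2 + 7/2 = 2)
K(m) = 0 (K(m) = -4*0 = 0)
A(s) = 0
A(-8)*157 + b(2) = 0*157 + 2 = 0 + 2 = 2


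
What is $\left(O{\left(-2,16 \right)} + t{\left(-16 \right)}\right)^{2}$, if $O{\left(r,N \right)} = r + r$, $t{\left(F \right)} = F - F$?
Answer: $16$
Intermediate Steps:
$t{\left(F \right)} = 0$
$O{\left(r,N \right)} = 2 r$
$\left(O{\left(-2,16 \right)} + t{\left(-16 \right)}\right)^{2} = \left(2 \left(-2\right) + 0\right)^{2} = \left(-4 + 0\right)^{2} = \left(-4\right)^{2} = 16$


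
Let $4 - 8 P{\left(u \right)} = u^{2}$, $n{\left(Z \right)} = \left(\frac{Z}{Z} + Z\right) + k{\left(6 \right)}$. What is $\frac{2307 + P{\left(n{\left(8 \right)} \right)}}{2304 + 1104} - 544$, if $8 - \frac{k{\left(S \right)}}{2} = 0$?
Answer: $- \frac{4937927}{9088} \approx -543.35$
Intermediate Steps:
$k{\left(S \right)} = 16$ ($k{\left(S \right)} = 16 - 0 = 16 + 0 = 16$)
$n{\left(Z \right)} = 17 + Z$ ($n{\left(Z \right)} = \left(\frac{Z}{Z} + Z\right) + 16 = \left(1 + Z\right) + 16 = 17 + Z$)
$P{\left(u \right)} = \frac{1}{2} - \frac{u^{2}}{8}$
$\frac{2307 + P{\left(n{\left(8 \right)} \right)}}{2304 + 1104} - 544 = \frac{2307 + \left(\frac{1}{2} - \frac{\left(17 + 8\right)^{2}}{8}\right)}{2304 + 1104} - 544 = \frac{2307 + \left(\frac{1}{2} - \frac{25^{2}}{8}\right)}{3408} - 544 = \left(2307 + \left(\frac{1}{2} - \frac{625}{8}\right)\right) \frac{1}{3408} - 544 = \left(2307 - \frac{621}{8}\right) \frac{1}{3408} - 544 = \frac{17835}{8} \cdot \frac{1}{3408} - 544 = \frac{5945}{9088} - 544 = - \frac{4937927}{9088}$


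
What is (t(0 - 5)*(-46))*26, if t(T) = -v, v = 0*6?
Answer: 0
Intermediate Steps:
v = 0
t(T) = 0 (t(T) = -1*0 = 0)
(t(0 - 5)*(-46))*26 = (0*(-46))*26 = 0*26 = 0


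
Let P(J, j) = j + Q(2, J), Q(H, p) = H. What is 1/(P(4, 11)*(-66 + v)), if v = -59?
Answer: -1/1625 ≈ -0.00061538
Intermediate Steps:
P(J, j) = 2 + j (P(J, j) = j + 2 = 2 + j)
1/(P(4, 11)*(-66 + v)) = 1/((2 + 11)*(-66 - 59)) = 1/(13*(-125)) = 1/(-1625) = -1/1625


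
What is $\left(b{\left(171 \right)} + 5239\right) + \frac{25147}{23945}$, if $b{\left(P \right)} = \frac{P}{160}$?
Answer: $\frac{4015954983}{766240} \approx 5241.1$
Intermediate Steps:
$b{\left(P \right)} = \frac{P}{160}$ ($b{\left(P \right)} = P \frac{1}{160} = \frac{P}{160}$)
$\left(b{\left(171 \right)} + 5239\right) + \frac{25147}{23945} = \left(\frac{1}{160} \cdot 171 + 5239\right) + \frac{25147}{23945} = \left(\frac{171}{160} + 5239\right) + 25147 \cdot \frac{1}{23945} = \frac{838411}{160} + \frac{25147}{23945} = \frac{4015954983}{766240}$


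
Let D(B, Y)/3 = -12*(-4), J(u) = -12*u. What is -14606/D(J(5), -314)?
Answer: -7303/72 ≈ -101.43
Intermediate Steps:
D(B, Y) = 144 (D(B, Y) = 3*(-12*(-4)) = 3*48 = 144)
-14606/D(J(5), -314) = -14606/144 = -14606*1/144 = -7303/72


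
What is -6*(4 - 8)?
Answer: 24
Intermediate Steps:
-6*(4 - 8) = -6*(-4) = 24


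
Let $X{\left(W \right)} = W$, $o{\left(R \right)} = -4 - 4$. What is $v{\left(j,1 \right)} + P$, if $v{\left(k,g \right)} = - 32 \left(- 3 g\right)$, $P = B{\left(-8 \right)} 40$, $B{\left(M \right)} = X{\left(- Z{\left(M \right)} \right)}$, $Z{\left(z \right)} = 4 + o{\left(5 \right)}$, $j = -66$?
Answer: $256$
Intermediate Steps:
$o{\left(R \right)} = -8$
$Z{\left(z \right)} = -4$ ($Z{\left(z \right)} = 4 - 8 = -4$)
$B{\left(M \right)} = 4$ ($B{\left(M \right)} = \left(-1\right) \left(-4\right) = 4$)
$P = 160$ ($P = 4 \cdot 40 = 160$)
$v{\left(k,g \right)} = 96 g$
$v{\left(j,1 \right)} + P = 96 \cdot 1 + 160 = 96 + 160 = 256$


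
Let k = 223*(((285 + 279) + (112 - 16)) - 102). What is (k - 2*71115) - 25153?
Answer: -42949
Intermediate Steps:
k = 124434 (k = 223*((564 + 96) - 102) = 223*(660 - 102) = 223*558 = 124434)
(k - 2*71115) - 25153 = (124434 - 2*71115) - 25153 = (124434 - 142230) - 25153 = -17796 - 25153 = -42949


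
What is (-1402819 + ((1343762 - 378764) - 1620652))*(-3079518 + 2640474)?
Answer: 903760219812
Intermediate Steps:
(-1402819 + ((1343762 - 378764) - 1620652))*(-3079518 + 2640474) = (-1402819 + (964998 - 1620652))*(-439044) = (-1402819 - 655654)*(-439044) = -2058473*(-439044) = 903760219812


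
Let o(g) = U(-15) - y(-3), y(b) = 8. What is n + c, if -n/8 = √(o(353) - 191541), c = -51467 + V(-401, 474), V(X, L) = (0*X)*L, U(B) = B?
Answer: -51467 - 16*I*√47891 ≈ -51467.0 - 3501.4*I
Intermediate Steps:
V(X, L) = 0 (V(X, L) = 0*L = 0)
c = -51467 (c = -51467 + 0 = -51467)
o(g) = -23 (o(g) = -15 - 1*8 = -15 - 8 = -23)
n = -16*I*√47891 (n = -8*√(-23 - 191541) = -16*I*√47891 ≈ -3501.4*I)
n + c = -16*I*√47891 - 51467 = -51467 - 16*I*√47891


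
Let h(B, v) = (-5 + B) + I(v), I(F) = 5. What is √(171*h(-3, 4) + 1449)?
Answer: 6*√26 ≈ 30.594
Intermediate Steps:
h(B, v) = B (h(B, v) = (-5 + B) + 5 = B)
√(171*h(-3, 4) + 1449) = √(171*(-3) + 1449) = √(-513 + 1449) = √936 = 6*√26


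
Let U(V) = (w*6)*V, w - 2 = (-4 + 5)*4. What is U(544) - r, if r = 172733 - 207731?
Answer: 54582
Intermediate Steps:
r = -34998
w = 6 (w = 2 + (-4 + 5)*4 = 2 + 1*4 = 2 + 4 = 6)
U(V) = 36*V (U(V) = (6*6)*V = 36*V)
U(544) - r = 36*544 - 1*(-34998) = 19584 + 34998 = 54582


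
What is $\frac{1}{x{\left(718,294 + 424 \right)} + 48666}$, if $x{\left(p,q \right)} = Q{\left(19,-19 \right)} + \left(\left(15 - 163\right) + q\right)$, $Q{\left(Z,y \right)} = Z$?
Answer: $\frac{1}{49255} \approx 2.0303 \cdot 10^{-5}$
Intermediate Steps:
$x{\left(p,q \right)} = -129 + q$ ($x{\left(p,q \right)} = 19 + \left(\left(15 - 163\right) + q\right) = 19 + \left(-148 + q\right) = -129 + q$)
$\frac{1}{x{\left(718,294 + 424 \right)} + 48666} = \frac{1}{\left(-129 + \left(294 + 424\right)\right) + 48666} = \frac{1}{\left(-129 + 718\right) + 48666} = \frac{1}{589 + 48666} = \frac{1}{49255}$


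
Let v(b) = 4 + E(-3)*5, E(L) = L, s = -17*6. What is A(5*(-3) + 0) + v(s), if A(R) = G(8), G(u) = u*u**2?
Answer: 501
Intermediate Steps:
s = -102
G(u) = u**3
v(b) = -11 (v(b) = 4 - 3*5 = 4 - 15 = -11)
A(R) = 512 (A(R) = 8**3 = 512)
A(5*(-3) + 0) + v(s) = 512 - 11 = 501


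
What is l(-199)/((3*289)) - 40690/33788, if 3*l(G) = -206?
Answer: -56397509/43941294 ≈ -1.2835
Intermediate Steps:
l(G) = -206/3 (l(G) = (⅓)*(-206) = -206/3)
l(-199)/((3*289)) - 40690/33788 = -206/(3*(3*289)) - 40690/33788 = -206/3/867 - 40690*1/33788 = -206/3*1/867 - 20345/16894 = -206/2601 - 20345/16894 = -56397509/43941294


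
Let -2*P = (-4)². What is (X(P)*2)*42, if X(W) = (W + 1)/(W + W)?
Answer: 147/4 ≈ 36.750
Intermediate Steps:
P = -8 (P = -½*(-4)² = -½*16 = -8)
X(W) = (1 + W)/(2*W) (X(W) = (1 + W)/((2*W)) = (1 + W)*(1/(2*W)) = (1 + W)/(2*W))
(X(P)*2)*42 = (((½)*(1 - 8)/(-8))*2)*42 = (((½)*(-⅛)*(-7))*2)*42 = ((7/16)*2)*42 = (7/8)*42 = 147/4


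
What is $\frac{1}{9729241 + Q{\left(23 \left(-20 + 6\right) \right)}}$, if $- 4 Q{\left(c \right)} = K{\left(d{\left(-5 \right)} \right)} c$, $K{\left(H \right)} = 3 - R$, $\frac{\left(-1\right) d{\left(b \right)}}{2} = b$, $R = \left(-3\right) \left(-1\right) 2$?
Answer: $\frac{2}{19457999} \approx 1.0279 \cdot 10^{-7}$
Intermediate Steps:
$R = 6$ ($R = 3 \cdot 2 = 6$)
$d{\left(b \right)} = - 2 b$
$K{\left(H \right)} = -3$ ($K{\left(H \right)} = 3 - 6 = -3$)
$Q{\left(c \right)} = \frac{3 c}{4}$ ($Q{\left(c \right)} = - \frac{\left(-3\right) c}{4} = \frac{3 c}{4}$)
$\frac{1}{9729241 + Q{\left(23 \left(-20 + 6\right) \right)}} = \frac{1}{9729241 + \frac{3 \cdot 23 \left(-20 + 6\right)}{4}} = \frac{1}{9729241 + \frac{3 \cdot 23 \left(-14\right)}{4}} = \frac{1}{9729241 + \frac{3}{4} \left(-322\right)} = \frac{1}{9729241 - \frac{483}{2}} = \frac{1}{\frac{19457999}{2}} = \frac{2}{19457999}$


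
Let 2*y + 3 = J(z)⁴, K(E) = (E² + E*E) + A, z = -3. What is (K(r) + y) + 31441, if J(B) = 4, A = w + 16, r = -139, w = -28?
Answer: 140395/2 ≈ 70198.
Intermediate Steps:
A = -12 (A = -28 + 16 = -12)
K(E) = -12 + 2*E² (K(E) = (E² + E*E) - 12 = (E² + E²) - 12 = 2*E² - 12 = -12 + 2*E²)
y = 253/2 (y = -3/2 + (½)*4⁴ = -3/2 + (½)*256 = -3/2 + 128 = 253/2 ≈ 126.50)
(K(r) + y) + 31441 = ((-12 + 2*(-139)²) + 253/2) + 31441 = ((-12 + 2*19321) + 253/2) + 31441 = ((-12 + 38642) + 253/2) + 31441 = (38630 + 253/2) + 31441 = 77513/2 + 31441 = 140395/2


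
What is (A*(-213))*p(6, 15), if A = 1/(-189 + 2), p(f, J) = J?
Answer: 3195/187 ≈ 17.086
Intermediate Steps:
A = -1/187 (A = 1/(-187) = -1/187 ≈ -0.0053476)
(A*(-213))*p(6, 15) = -1/187*(-213)*15 = (213/187)*15 = 3195/187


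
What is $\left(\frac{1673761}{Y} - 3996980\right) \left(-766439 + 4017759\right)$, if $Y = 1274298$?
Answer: $- \frac{8280042268387919140}{637149} \approx -1.2995 \cdot 10^{13}$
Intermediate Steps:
$\left(\frac{1673761}{Y} - 3996980\right) \left(-766439 + 4017759\right) = \left(\frac{1673761}{1274298} - 3996980\right) \left(-766439 + 4017759\right) = \left(1673761 \cdot \frac{1}{1274298} - 3996980\right) 3251320 = \left(\frac{1673761}{1274298} - 3996980\right) 3251320 = \left(- \frac{5093341946279}{1274298}\right) 3251320 = - \frac{8280042268387919140}{637149}$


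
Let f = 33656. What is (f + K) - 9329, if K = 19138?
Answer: 43465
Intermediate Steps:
(f + K) - 9329 = (33656 + 19138) - 9329 = 52794 - 9329 = 43465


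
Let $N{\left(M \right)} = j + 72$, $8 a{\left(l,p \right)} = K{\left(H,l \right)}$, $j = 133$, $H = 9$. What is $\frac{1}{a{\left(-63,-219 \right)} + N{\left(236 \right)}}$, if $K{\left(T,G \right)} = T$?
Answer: $\frac{8}{1649} \approx 0.0048514$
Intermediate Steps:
$a{\left(l,p \right)} = \frac{9}{8}$ ($a{\left(l,p \right)} = \frac{1}{8} \cdot 9 = \frac{9}{8}$)
$N{\left(M \right)} = 205$ ($N{\left(M \right)} = 133 + 72 = 205$)
$\frac{1}{a{\left(-63,-219 \right)} + N{\left(236 \right)}} = \frac{1}{\frac{9}{8} + 205} = \frac{1}{\frac{1649}{8}} = \frac{8}{1649}$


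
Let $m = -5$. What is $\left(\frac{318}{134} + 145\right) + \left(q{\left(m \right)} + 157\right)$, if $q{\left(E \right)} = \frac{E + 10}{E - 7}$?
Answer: $\frac{244381}{804} \approx 303.96$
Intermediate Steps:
$q{\left(E \right)} = \frac{10 + E}{-7 + E}$
$\left(\frac{318}{134} + 145\right) + \left(q{\left(m \right)} + 157\right) = \left(\frac{318}{134} + 145\right) + \left(\frac{10 - 5}{-7 - 5} + 157\right) = \left(318 \cdot \frac{1}{134} + 145\right) + \left(\frac{1}{-12} \cdot 5 + 157\right) = \left(\frac{159}{67} + 145\right) + \left(\left(- \frac{1}{12}\right) 5 + 157\right) = \frac{9874}{67} + \left(- \frac{5}{12} + 157\right) = \frac{9874}{67} + \frac{1879}{12} = \frac{244381}{804}$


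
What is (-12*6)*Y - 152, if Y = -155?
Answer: 11008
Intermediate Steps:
(-12*6)*Y - 152 = -12*6*(-155) - 152 = -2*36*(-155) - 152 = -72*(-155) - 152 = 11160 - 152 = 11008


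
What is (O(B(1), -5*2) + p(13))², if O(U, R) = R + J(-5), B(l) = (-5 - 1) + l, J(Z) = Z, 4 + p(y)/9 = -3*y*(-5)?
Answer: 2903616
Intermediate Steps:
p(y) = -36 + 135*y (p(y) = -36 + 9*(-3*y*(-5)) = -36 + 9*(15*y) = -36 + 135*y)
B(l) = -6 + l
O(U, R) = -5 + R (O(U, R) = R - 5 = -5 + R)
(O(B(1), -5*2) + p(13))² = ((-5 - 5*2) + (-36 + 135*13))² = ((-5 - 10) + (-36 + 1755))² = (-15 + 1719)² = 1704² = 2903616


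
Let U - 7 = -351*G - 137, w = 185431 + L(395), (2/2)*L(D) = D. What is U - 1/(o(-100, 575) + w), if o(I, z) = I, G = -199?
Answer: 12948630993/185726 ≈ 69719.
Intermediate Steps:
L(D) = D
w = 185826 (w = 185431 + 395 = 185826)
U = 69719 (U = 7 + (-351*(-199) - 137) = 7 + (69849 - 137) = 7 + 69712 = 69719)
U - 1/(o(-100, 575) + w) = 69719 - 1/(-100 + 185826) = 69719 - 1/185726 = 12948630993/185726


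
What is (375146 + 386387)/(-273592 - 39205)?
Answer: -761533/312797 ≈ -2.4346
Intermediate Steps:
(375146 + 386387)/(-273592 - 39205) = 761533/(-312797) = 761533*(-1/312797) = -761533/312797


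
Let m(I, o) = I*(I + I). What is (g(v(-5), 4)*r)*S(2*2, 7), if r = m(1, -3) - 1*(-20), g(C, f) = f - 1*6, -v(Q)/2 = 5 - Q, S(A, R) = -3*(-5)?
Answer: -660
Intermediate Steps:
m(I, o) = 2*I² (m(I, o) = I*(2*I) = 2*I²)
S(A, R) = 15
v(Q) = -10 + 2*Q (v(Q) = -2*(5 - Q) = -10 + 2*Q)
g(C, f) = -6 + f (g(C, f) = f - 6 = -6 + f)
r = 22 (r = 2*1² - 1*(-20) = 2*1 + 20 = 2 + 20 = 22)
(g(v(-5), 4)*r)*S(2*2, 7) = ((-6 + 4)*22)*15 = -2*22*15 = -44*15 = -660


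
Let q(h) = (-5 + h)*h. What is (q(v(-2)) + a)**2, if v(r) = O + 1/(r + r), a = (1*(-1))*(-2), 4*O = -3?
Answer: 64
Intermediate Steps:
O = -3/4 (O = (1/4)*(-3) = -3/4 ≈ -0.75000)
a = 2 (a = -1*(-2) = 2)
v(r) = -3/4 + 1/(2*r) (v(r) = -3/4 + 1/(r + r) = -3/4 + 1/(2*r))
q(h) = h*(-5 + h)
(q(v(-2)) + a)**2 = (((1/4)*(2 - 3*(-2))/(-2))*(-5 + (1/4)*(2 - 3*(-2))/(-2)) + 2)**2 = (((1/4)*(-1/2)*(2 + 6))*(-5 + (1/4)*(-1/2)*(2 + 6)) + 2)**2 = (((1/4)*(-1/2)*8)*(-5 + (1/4)*(-1/2)*8) + 2)**2 = (-(-5 - 1) + 2)**2 = (-1*(-6) + 2)**2 = (6 + 2)**2 = 8**2 = 64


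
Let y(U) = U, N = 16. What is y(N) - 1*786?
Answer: -770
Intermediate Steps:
y(N) - 1*786 = 16 - 1*786 = 16 - 786 = -770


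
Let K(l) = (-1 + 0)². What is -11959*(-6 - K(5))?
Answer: 83713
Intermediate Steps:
K(l) = 1 (K(l) = (-1)² = 1)
-11959*(-6 - K(5)) = -11959*(-6 - 1*1) = -11959*(-6 - 1) = -11959*(-7) = 83713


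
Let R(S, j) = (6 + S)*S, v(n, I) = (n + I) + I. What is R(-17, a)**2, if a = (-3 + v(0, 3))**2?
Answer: 34969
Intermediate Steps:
v(n, I) = n + 2*I (v(n, I) = (I + n) + I = n + 2*I)
a = 9 (a = (-3 + (0 + 2*3))**2 = (-3 + (0 + 6))**2 = (-3 + 6)**2 = 3**2 = 9)
R(S, j) = S*(6 + S)
R(-17, a)**2 = (-17*(6 - 17))**2 = (-17*(-11))**2 = 187**2 = 34969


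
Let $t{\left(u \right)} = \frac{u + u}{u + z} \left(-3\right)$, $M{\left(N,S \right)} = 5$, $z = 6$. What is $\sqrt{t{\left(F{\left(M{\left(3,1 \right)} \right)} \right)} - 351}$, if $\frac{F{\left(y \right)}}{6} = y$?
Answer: $2 i \sqrt{89} \approx 18.868 i$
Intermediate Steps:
$F{\left(y \right)} = 6 y$
$t{\left(u \right)} = - \frac{6 u}{6 + u}$ ($t{\left(u \right)} = \frac{u + u}{u + 6} \left(-3\right) = \frac{2 u}{6 + u} \left(-3\right) = - \frac{6 u}{6 + u}$)
$\sqrt{t{\left(F{\left(M{\left(3,1 \right)} \right)} \right)} - 351} = \sqrt{- \frac{6 \cdot 6 \cdot 5}{6 + 6 \cdot 5} - 351} = \sqrt{\left(-6\right) 30 \frac{1}{6 + 30} - 351} = \sqrt{\left(-6\right) 30 \cdot \frac{1}{36} - 351} = \sqrt{-5 - 351} = \sqrt{-356} = 2 i \sqrt{89}$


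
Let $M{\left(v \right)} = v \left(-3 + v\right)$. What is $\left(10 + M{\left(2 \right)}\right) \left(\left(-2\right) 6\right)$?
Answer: $-96$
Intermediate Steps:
$\left(10 + M{\left(2 \right)}\right) \left(\left(-2\right) 6\right) = \left(10 + 2 \left(-3 + 2\right)\right) \left(\left(-2\right) 6\right) = \left(10 + 2 \left(-1\right)\right) \left(-12\right) = \left(10 - 2\right) \left(-12\right) = 8 \left(-12\right) = -96$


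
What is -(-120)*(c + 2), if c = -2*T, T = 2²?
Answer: -720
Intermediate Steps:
T = 4
c = -8 (c = -2*4 = -8)
-(-120)*(c + 2) = -(-120)*(-8 + 2) = -(-120)*(-6) = -60*12 = -720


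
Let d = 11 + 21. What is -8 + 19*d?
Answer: 600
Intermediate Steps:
d = 32
-8 + 19*d = -8 + 19*32 = -8 + 608 = 600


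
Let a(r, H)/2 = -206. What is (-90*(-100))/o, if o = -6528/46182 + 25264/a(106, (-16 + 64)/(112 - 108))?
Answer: -1783779750/12181579 ≈ -146.43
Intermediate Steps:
a(r, H) = -412 (a(r, H) = 2*(-206) = -412)
o = -48726316/792791 (o = -6528/46182 + 25264/(-412) = -6528*1/46182 + 25264*(-1/412) = -1088/7697 - 6316/103 = -48726316/792791 ≈ -61.462)
(-90*(-100))/o = (-90*(-100))/(-48726316/792791) = 9000*(-792791/48726316) = -1783779750/12181579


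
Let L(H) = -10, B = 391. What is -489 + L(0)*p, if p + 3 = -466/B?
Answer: -174809/391 ≈ -447.08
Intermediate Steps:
p = -1639/391 (p = -3 - 466/391 = -1639/391 ≈ -4.1918)
-489 + L(0)*p = -489 - 10*(-1639/391) = -489 + 16390/391 = -174809/391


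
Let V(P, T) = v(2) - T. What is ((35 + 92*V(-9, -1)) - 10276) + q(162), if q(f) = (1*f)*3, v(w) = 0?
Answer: -9663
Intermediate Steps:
V(P, T) = -T (V(P, T) = 0 - T = -T)
q(f) = 3*f (q(f) = f*3 = 3*f)
((35 + 92*V(-9, -1)) - 10276) + q(162) = ((35 + 92*(-1*(-1))) - 10276) + 3*162 = ((35 + 92*1) - 10276) + 486 = ((35 + 92) - 10276) + 486 = (127 - 10276) + 486 = -10149 + 486 = -9663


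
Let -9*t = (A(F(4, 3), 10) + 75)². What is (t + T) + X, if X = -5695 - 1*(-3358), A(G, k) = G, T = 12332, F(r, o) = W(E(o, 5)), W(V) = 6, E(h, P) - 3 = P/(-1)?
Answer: 9266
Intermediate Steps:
E(h, P) = 3 - P (E(h, P) = 3 + P/(-1) = 3 + P*(-1) = 3 - P)
F(r, o) = 6
X = -2337 (X = -5695 + 3358 = -2337)
t = -729 (t = -(6 + 75)²/9 = -⅑*81² = -⅑*6561 = -729)
(t + T) + X = (-729 + 12332) - 2337 = 11603 - 2337 = 9266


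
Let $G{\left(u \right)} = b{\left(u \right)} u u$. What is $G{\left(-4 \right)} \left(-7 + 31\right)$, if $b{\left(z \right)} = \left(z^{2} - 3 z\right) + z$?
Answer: $9216$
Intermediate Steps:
$b{\left(z \right)} = z^{2} - 2 z$
$G{\left(u \right)} = u^{3} \left(-2 + u\right)$ ($G{\left(u \right)} = u \left(-2 + u\right) u u = u^{2} \left(-2 + u\right) u = u^{3} \left(-2 + u\right)$)
$G{\left(-4 \right)} \left(-7 + 31\right) = \left(-4\right)^{3} \left(-2 - 4\right) \left(-7 + 31\right) = \left(-64\right) \left(-6\right) 24 = 384 \cdot 24 = 9216$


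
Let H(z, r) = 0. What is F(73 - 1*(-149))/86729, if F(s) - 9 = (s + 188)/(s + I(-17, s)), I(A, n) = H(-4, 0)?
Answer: 1204/9626919 ≈ 0.00012507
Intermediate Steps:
I(A, n) = 0
F(s) = 9 + (188 + s)/s (F(s) = 9 + (s + 188)/(s + 0) = 9 + (188 + s)/s)
F(73 - 1*(-149))/86729 = (10 + 188/(73 - 1*(-149)))/86729 = (10 + 188/(73 + 149))*(1/86729) = (10 + 188/222)*(1/86729) = (10 + 188*(1/222))*(1/86729) = (10 + 94/111)*(1/86729) = (1204/111)*(1/86729) = 1204/9626919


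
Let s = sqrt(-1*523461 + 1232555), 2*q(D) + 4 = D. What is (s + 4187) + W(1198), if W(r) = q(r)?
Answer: 4784 + sqrt(709094) ≈ 5626.1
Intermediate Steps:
q(D) = -2 + D/2
W(r) = -2 + r/2
s = sqrt(709094) (s = sqrt(-523461 + 1232555) = sqrt(709094) ≈ 842.08)
(s + 4187) + W(1198) = (sqrt(709094) + 4187) + (-2 + (1/2)*1198) = (4187 + sqrt(709094)) + (-2 + 599) = (4187 + sqrt(709094)) + 597 = 4784 + sqrt(709094)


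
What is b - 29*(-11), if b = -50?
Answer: 269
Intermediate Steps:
b - 29*(-11) = -50 - 29*(-11) = -50 + 319 = 269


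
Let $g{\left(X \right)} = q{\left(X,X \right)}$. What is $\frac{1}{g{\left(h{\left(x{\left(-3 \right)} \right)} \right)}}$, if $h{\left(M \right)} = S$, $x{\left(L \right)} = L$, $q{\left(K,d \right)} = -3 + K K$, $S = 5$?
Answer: $\frac{1}{22} \approx 0.045455$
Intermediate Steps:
$q{\left(K,d \right)} = -3 + K^{2}$
$h{\left(M \right)} = 5$
$g{\left(X \right)} = -3 + X^{2}$
$\frac{1}{g{\left(h{\left(x{\left(-3 \right)} \right)} \right)}} = \frac{1}{-3 + 5^{2}} = \frac{1}{-3 + 25} = \frac{1}{22}$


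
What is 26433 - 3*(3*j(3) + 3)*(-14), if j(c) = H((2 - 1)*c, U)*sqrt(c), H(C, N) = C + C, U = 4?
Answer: 26559 + 756*sqrt(3) ≈ 27868.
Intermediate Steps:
H(C, N) = 2*C
j(c) = 2*c**(3/2) (j(c) = (2*((2 - 1)*c))*sqrt(c) = (2*(1*c))*sqrt(c) = (2*c)*sqrt(c) = 2*c**(3/2))
26433 - 3*(3*j(3) + 3)*(-14) = 26433 - 3*(3*(2*3**(3/2)) + 3)*(-14) = 26433 - 3*(3*(2*(3*sqrt(3))) + 3)*(-14) = 26433 - 3*(3*(6*sqrt(3)) + 3)*(-14) = 26433 - 3*(18*sqrt(3) + 3)*(-14) = 26433 - 3*(3 + 18*sqrt(3))*(-14) = 26433 - (9 + 54*sqrt(3))*(-14) = 26433 - (-126 - 756*sqrt(3)) = 26433 + (126 + 756*sqrt(3)) = 26559 + 756*sqrt(3)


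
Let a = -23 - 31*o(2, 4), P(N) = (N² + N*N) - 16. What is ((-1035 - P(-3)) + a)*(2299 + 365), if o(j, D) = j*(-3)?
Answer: -2328336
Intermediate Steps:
P(N) = -16 + 2*N² (P(N) = (N² + N²) - 16 = 2*N² - 16 = -16 + 2*N²)
o(j, D) = -3*j
a = 163 (a = -23 - (-93)*2 = -23 - 31*(-6) = -23 + 186 = 163)
((-1035 - P(-3)) + a)*(2299 + 365) = ((-1035 - (-16 + 2*(-3)²)) + 163)*(2299 + 365) = ((-1035 - (-16 + 2*9)) + 163)*2664 = ((-1035 - (-16 + 18)) + 163)*2664 = ((-1035 - 1*2) + 163)*2664 = ((-1035 - 2) + 163)*2664 = (-1037 + 163)*2664 = -874*2664 = -2328336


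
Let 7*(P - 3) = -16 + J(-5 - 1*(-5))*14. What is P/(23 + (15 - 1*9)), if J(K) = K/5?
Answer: 5/203 ≈ 0.024631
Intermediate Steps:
J(K) = K/5 (J(K) = K*(⅕) = K/5)
P = 5/7 (P = 3 + (-16 + ((-5 - 1*(-5))/5)*14)/7 = 3 + (-16 + ((-5 + 5)/5)*14)/7 = 3 + (-16 + ((⅕)*0)*14)/7 = 3 + (-16 + 0*14)/7 = 3 + (-16 + 0)/7 = 3 + (⅐)*(-16) = 3 - 16/7 = 5/7 ≈ 0.71429)
P/(23 + (15 - 1*9)) = 5/(7*(23 + (15 - 1*9))) = 5/(7*(23 + (15 - 9))) = 5/(7*(23 + 6)) = (5/7)/29 = (5/7)*(1/29) = 5/203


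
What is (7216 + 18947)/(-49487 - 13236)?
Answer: -26163/62723 ≈ -0.41712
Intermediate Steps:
(7216 + 18947)/(-49487 - 13236) = 26163/(-62723) = 26163*(-1/62723) = -26163/62723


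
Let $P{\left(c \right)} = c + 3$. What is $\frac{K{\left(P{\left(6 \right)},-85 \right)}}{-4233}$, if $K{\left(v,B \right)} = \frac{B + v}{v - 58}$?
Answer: $- \frac{76}{207417} \approx -0.00036641$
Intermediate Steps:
$P{\left(c \right)} = 3 + c$
$K{\left(v,B \right)} = \frac{B + v}{-58 + v}$
$\frac{K{\left(P{\left(6 \right)},-85 \right)}}{-4233} = \frac{\frac{1}{-58 + \left(3 + 6\right)} \left(-85 + \left(3 + 6\right)\right)}{-4233} = \frac{-85 + 9}{-58 + 9} \left(- \frac{1}{4233}\right) = \frac{1}{-49} \left(-76\right) \left(- \frac{1}{4233}\right) = \left(- \frac{1}{49}\right) \left(-76\right) \left(- \frac{1}{4233}\right) = \frac{76}{49} \left(- \frac{1}{4233}\right) = - \frac{76}{207417}$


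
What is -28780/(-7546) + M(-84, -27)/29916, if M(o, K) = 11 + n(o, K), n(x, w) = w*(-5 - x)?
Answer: 211242467/56436534 ≈ 3.7430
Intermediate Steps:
M(o, K) = 11 - K*(5 + o)
-28780/(-7546) + M(-84, -27)/29916 = -28780/(-7546) + (11 - 1*(-27)*(5 - 84))/29916 = -28780*(-1/7546) + (11 - 1*(-27)*(-79))*(1/29916) = 14390/3773 + (11 - 2133)*(1/29916) = 14390/3773 - 2122*1/29916 = 14390/3773 - 1061/14958 = 211242467/56436534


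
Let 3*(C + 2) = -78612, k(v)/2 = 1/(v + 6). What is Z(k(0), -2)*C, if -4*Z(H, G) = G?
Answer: -13103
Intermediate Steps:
k(v) = 2/(6 + v) (k(v) = 2/(v + 6) = 2/(6 + v))
Z(H, G) = -G/4
C = -26206 (C = -2 + (⅓)*(-78612) = -2 - 26204 = -26206)
Z(k(0), -2)*C = -¼*(-2)*(-26206) = (½)*(-26206) = -13103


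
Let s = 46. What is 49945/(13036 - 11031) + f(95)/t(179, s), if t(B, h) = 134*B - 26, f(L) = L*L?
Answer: 48591093/1921592 ≈ 25.287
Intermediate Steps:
f(L) = L**2
t(B, h) = -26 + 134*B
49945/(13036 - 11031) + f(95)/t(179, s) = 49945/(13036 - 11031) + 95**2/(-26 + 134*179) = 49945/2005 + 9025/(-26 + 23986) = 49945*(1/2005) + 9025/23960 = 9989/401 + 9025*(1/23960) = 9989/401 + 1805/4792 = 48591093/1921592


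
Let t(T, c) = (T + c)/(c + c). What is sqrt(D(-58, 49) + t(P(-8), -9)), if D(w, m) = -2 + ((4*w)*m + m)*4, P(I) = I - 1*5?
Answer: I*sqrt(407491)/3 ≈ 212.78*I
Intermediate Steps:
P(I) = -5 + I (P(I) = I - 5 = -5 + I)
t(T, c) = (T + c)/(2*c) (t(T, c) = (T + c)/((2*c)) = (T + c)*(1/(2*c)) = (T + c)/(2*c))
D(w, m) = -2 + 4*m + 16*m*w (D(w, m) = -2 + (4*m*w + m)*4 = -2 + (m + 4*m*w)*4 = -2 + (4*m + 16*m*w) = -2 + 4*m + 16*m*w)
sqrt(D(-58, 49) + t(P(-8), -9)) = sqrt((-2 + 4*49 + 16*49*(-58)) + (1/2)*((-5 - 8) - 9)/(-9)) = sqrt((-2 + 196 - 45472) + (1/2)*(-1/9)*(-13 - 9)) = sqrt(-45278 + (1/2)*(-1/9)*(-22)) = sqrt(-45278 + 11/9) = sqrt(-407491/9) = I*sqrt(407491)/3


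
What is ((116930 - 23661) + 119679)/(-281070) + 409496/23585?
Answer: 11007466214/662903595 ≈ 16.605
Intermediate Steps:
((116930 - 23661) + 119679)/(-281070) + 409496/23585 = (93269 + 119679)*(-1/281070) + 409496*(1/23585) = 212948*(-1/281070) + 409496/23585 = -106474/140535 + 409496/23585 = 11007466214/662903595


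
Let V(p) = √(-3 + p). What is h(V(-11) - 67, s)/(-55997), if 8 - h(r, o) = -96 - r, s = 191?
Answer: -37/55997 - I*√14/55997 ≈ -0.00066075 - 6.6819e-5*I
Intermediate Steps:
h(r, o) = 104 + r (h(r, o) = 8 - (-96 - r) = 8 + (96 + r) = 104 + r)
h(V(-11) - 67, s)/(-55997) = (104 + (√(-3 - 11) - 67))/(-55997) = (104 + (√(-14) - 67))*(-1/55997) = (104 + (I*√14 - 67))*(-1/55997) = (104 + (-67 + I*√14))*(-1/55997) = (37 + I*√14)*(-1/55997) = -37/55997 - I*√14/55997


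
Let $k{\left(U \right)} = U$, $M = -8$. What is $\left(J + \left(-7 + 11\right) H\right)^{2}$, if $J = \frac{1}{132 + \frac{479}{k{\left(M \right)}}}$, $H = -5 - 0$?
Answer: $\frac{132987024}{332929} \approx 399.45$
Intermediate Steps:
$H = -5$ ($H = -5 + 0 = -5$)
$J = \frac{8}{577}$ ($J = \frac{1}{132 + \frac{479}{-8}} = \frac{1}{132 + 479 \left(- \frac{1}{8}\right)} = \frac{1}{132 - \frac{479}{8}} = \frac{1}{\frac{577}{8}} = \frac{8}{577} \approx 0.013865$)
$\left(J + \left(-7 + 11\right) H\right)^{2} = \left(\frac{8}{577} + \left(-7 + 11\right) \left(-5\right)\right)^{2} = \left(\frac{8}{577} + 4 \left(-5\right)\right)^{2} = \left(\frac{8}{577} - 20\right)^{2} = \left(- \frac{11532}{577}\right)^{2} = \frac{132987024}{332929}$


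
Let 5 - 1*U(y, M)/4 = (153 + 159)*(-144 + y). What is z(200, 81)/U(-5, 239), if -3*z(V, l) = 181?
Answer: -181/557916 ≈ -0.00032442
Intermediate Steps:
U(y, M) = 179732 - 1248*y (U(y, M) = 20 - 4*(153 + 159)*(-144 + y) = 20 - 1248*(-144 + y) = 20 - 4*(-44928 + 312*y) = 20 + (179712 - 1248*y) = 179732 - 1248*y)
z(V, l) = -181/3 (z(V, l) = -⅓*181 = -181/3)
z(200, 81)/U(-5, 239) = -181/(3*(179732 - 1248*(-5))) = -181/(3*(179732 + 6240)) = -181/3/185972 = -181/3*1/185972 = -181/557916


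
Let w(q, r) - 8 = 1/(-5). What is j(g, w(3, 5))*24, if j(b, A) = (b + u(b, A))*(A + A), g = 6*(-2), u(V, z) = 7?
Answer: -1872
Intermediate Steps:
w(q, r) = 39/5 (w(q, r) = 8 + 1/(-5) = 8 - ⅕ = 39/5)
g = -12
j(b, A) = 2*A*(7 + b) (j(b, A) = (b + 7)*(A + A) = (7 + b)*(2*A) = 2*A*(7 + b))
j(g, w(3, 5))*24 = (2*(39/5)*(7 - 12))*24 = (2*(39/5)*(-5))*24 = -78*24 = -1872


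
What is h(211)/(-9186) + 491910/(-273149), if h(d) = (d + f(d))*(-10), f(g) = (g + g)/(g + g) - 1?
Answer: -1971170435/1254573357 ≈ -1.5712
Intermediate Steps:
f(g) = 0 (f(g) = (2*g)/((2*g)) - 1 = (2*g)*(1/(2*g)) - 1 = 1 - 1 = 0)
h(d) = -10*d (h(d) = (d + 0)*(-10) = d*(-10) = -10*d)
h(211)/(-9186) + 491910/(-273149) = -10*211/(-9186) + 491910/(-273149) = -2110*(-1/9186) + 491910*(-1/273149) = 1055/4593 - 491910/273149 = -1971170435/1254573357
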